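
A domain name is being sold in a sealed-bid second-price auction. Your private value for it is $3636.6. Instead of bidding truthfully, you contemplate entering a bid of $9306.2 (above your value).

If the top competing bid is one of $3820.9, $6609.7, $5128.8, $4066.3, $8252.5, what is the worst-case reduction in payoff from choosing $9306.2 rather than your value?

$3820.9: truthful gives $0, deviation gives −$184.3 → loss $184.3.
$6609.7: truthful gives $0, deviation gives −$2973.1 → loss $2973.1.
$5128.8: truthful gives $0, deviation gives −$1492.2 → loss $1492.2.
$4066.3: truthful gives $0, deviation gives −$429.7 → loss $429.7.
$8252.5: truthful gives $0, deviation gives −$4615.9 → loss $4615.9.
Maximum loss: $4615.9.

$4615.9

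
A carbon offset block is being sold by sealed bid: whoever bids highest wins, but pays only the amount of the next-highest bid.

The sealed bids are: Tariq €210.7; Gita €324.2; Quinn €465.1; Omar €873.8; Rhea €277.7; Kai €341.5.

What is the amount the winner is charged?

€465.1

Highest bid: Omar at €873.8, so Omar wins.
Second-highest bid: Quinn at €465.1 — that is the price the winner pays.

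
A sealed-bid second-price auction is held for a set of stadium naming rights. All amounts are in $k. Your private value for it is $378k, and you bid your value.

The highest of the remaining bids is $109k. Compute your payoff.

$269k

Your bid $378k exceeds the highest competing bid $109k, so you win.
In a second-price auction the winner pays the second-highest bid, $109k.
Payoff = value − price = $378k − $109k = $269k.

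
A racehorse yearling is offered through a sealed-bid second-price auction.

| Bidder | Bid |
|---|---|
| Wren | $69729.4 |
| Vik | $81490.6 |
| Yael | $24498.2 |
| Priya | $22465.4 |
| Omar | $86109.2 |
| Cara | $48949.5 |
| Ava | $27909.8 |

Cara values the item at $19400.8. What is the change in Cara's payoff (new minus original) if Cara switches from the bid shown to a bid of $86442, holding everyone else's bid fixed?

−$66708.4

The highest bid among the other bidders is $86109.2; Cara's bid doesn't change that.
Original bid $48949.5: Cara is not highest (top rival bid is $86109.2); payoff $0.
Alternative bid $86442: Cara is highest, pays the top rival bid $86109.2; payoff $19400.8 − $86109.2 = −$66708.4.
Change in payoff = −$66708.4 − ($0) = −$66708.4.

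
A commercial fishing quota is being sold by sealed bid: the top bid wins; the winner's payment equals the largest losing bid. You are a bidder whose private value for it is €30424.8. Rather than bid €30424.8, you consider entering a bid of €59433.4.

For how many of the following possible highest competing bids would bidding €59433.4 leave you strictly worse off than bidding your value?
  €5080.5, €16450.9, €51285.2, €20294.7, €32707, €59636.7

2

The deviation hurts exactly when the highest competing bid lies strictly between €30424.8 and €59433.4 — overbidding then wins at a price above your value.
€5080.5: below both → same outcome either way.
€16450.9: below both → same outcome either way.
€51285.2: inside the interval → strictly worse (loss €20860.4).
€20294.7: below both → same outcome either way.
€32707: inside the interval → strictly worse (loss €2282.2).
€59636.7: above both → same outcome either way.
Count: 2.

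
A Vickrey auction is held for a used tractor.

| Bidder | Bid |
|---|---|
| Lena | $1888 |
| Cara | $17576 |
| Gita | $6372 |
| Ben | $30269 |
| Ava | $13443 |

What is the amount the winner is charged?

Highest bid: Ben at $30269, so Ben wins.
Second-highest bid: Cara at $17576 — that is the price the winner pays.

$17576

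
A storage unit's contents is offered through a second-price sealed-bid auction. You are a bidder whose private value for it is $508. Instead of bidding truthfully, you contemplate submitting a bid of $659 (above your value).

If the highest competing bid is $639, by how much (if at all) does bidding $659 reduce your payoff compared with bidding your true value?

$131

Bidding your value $508: you lose (since $508 < $639). Payoff $0.
Bidding $659: you win and pay $639. Payoff $508 − $639 = −$131.
The competing bid $639 lies between your value and your inflated bid, so overbidding wins an item priced above your value.
Loss from deviating = $0 − (−$131) = $131.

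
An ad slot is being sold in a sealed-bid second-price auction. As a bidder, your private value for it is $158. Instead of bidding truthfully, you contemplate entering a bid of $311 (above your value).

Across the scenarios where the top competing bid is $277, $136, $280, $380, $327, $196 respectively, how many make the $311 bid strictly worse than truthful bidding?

3

The deviation hurts exactly when the highest competing bid lies strictly between $158 and $311 — overbidding then wins at a price above your value.
$277: inside the interval → strictly worse (loss $119).
$136: below both → same outcome either way.
$280: inside the interval → strictly worse (loss $122).
$380: above both → same outcome either way.
$327: above both → same outcome either way.
$196: inside the interval → strictly worse (loss $38).
Count: 3.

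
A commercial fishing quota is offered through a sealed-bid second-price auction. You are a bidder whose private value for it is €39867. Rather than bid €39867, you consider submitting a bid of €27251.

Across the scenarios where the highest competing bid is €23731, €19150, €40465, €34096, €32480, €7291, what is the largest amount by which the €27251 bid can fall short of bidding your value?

€7387

€23731: same outcome either way → loss €0.
€19150: same outcome either way → loss €0.
€40465: same outcome either way → loss €0.
€34096: truthful gives €5771, deviation gives €0 → loss €5771.
€32480: truthful gives €7387, deviation gives €0 → loss €7387.
€7291: same outcome either way → loss €0.
Maximum loss: €7387.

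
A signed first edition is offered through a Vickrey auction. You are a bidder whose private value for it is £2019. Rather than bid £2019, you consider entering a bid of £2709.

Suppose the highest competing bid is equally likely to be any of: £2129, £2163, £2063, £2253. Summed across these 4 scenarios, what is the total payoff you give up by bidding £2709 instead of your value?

£532

The deviation costs you only when the competing bid falls strictly between £2019 and £2709; elsewhere both bids give the same outcome.
£2129: truthful payoff £0, deviation payoff −£110 → loss £110.
£2163: truthful payoff £0, deviation payoff −£144 → loss £144.
£2063: truthful payoff £0, deviation payoff −£44 → loss £44.
£2253: truthful payoff £0, deviation payoff −£234 → loss £234.
Total loss = £110 + £144 + £44 + £234 = £532.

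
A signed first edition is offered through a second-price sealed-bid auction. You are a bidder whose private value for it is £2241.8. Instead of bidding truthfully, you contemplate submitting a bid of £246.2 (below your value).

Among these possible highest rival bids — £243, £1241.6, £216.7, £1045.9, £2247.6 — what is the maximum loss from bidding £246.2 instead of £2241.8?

£243: same outcome either way → loss £0.
£1241.6: truthful gives £1000.2, deviation gives £0 → loss £1000.2.
£216.7: same outcome either way → loss £0.
£1045.9: truthful gives £1195.9, deviation gives £0 → loss £1195.9.
£2247.6: same outcome either way → loss £0.
Maximum loss: £1195.9.

£1195.9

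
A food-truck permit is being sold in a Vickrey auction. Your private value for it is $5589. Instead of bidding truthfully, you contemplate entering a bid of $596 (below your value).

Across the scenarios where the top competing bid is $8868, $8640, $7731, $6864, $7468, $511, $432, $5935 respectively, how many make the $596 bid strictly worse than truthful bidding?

0

The deviation hurts exactly when the highest competing bid lies strictly between $596 and $5589 — underbidding then forfeits a profitable win.
$8868: above both → same outcome either way.
$8640: above both → same outcome either way.
$7731: above both → same outcome either way.
$6864: above both → same outcome either way.
$7468: above both → same outcome either way.
$511: below both → same outcome either way.
$432: below both → same outcome either way.
$5935: above both → same outcome either way.
Count: 0.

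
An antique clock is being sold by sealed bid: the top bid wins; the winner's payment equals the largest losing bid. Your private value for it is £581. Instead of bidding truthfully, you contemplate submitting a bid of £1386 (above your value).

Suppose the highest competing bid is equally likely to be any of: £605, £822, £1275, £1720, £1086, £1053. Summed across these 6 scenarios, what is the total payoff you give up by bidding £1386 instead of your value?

The deviation costs you only when the competing bid falls strictly between £581 and £1386; elsewhere both bids give the same outcome.
£605: truthful payoff £0, deviation payoff −£24 → loss £24.
£822: truthful payoff £0, deviation payoff −£241 → loss £241.
£1275: truthful payoff £0, deviation payoff −£694 → loss £694.
£1720: outcomes coincide → loss £0.
£1086: truthful payoff £0, deviation payoff −£505 → loss £505.
£1053: truthful payoff £0, deviation payoff −£472 → loss £472.
Total loss = £24 + £241 + £694 + £505 + £472 = £1936.
In a second-price auction your bid sets only whether you win, not what you pay, so bidding your true value is weakly dominant.

£1936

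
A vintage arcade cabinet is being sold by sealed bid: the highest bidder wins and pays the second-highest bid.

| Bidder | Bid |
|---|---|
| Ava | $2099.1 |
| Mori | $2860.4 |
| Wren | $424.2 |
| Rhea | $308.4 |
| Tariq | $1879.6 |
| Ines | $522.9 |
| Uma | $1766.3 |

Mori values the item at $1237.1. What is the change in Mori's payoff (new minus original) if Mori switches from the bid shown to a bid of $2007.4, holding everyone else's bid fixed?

The highest bid among the other bidders is $2099.1; Mori's bid doesn't change that.
Original bid $2860.4: Mori is highest, pays the top rival bid $2099.1; payoff $1237.1 − $2099.1 = −$862.
Alternative bid $2007.4: Mori is not highest (top rival bid is $2099.1); payoff $0.
Change in payoff = $0 − (−$862) = $862.

$862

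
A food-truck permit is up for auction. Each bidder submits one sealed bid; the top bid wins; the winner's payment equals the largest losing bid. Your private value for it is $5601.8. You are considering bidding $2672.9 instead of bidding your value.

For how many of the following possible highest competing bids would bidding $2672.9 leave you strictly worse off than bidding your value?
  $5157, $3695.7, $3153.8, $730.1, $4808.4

4

The deviation hurts exactly when the highest competing bid lies strictly between $2672.9 and $5601.8 — underbidding then forfeits a profitable win.
$5157: inside the interval → strictly worse (loss $444.8).
$3695.7: inside the interval → strictly worse (loss $1906.1).
$3153.8: inside the interval → strictly worse (loss $2448).
$730.1: below both → same outcome either way.
$4808.4: inside the interval → strictly worse (loss $793.4).
Count: 4.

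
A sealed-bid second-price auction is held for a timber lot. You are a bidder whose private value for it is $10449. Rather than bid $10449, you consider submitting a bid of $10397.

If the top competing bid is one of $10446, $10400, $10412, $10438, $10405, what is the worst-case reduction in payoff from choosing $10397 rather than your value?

$10446: truthful gives $3, deviation gives $0 → loss $3.
$10400: truthful gives $49, deviation gives $0 → loss $49.
$10412: truthful gives $37, deviation gives $0 → loss $37.
$10438: truthful gives $11, deviation gives $0 → loss $11.
$10405: truthful gives $44, deviation gives $0 → loss $44.
Maximum loss: $49.

$49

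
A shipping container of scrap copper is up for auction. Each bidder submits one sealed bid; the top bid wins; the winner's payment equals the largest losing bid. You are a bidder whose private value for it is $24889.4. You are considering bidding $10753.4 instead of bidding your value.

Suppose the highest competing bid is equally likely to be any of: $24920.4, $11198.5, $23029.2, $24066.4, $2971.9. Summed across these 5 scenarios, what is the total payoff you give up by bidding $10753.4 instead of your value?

The deviation costs you only when the competing bid falls strictly between $10753.4 and $24889.4; elsewhere both bids give the same outcome.
$24920.4: outcomes coincide → loss $0.
$11198.5: truthful payoff $13690.9, deviation payoff $0 → loss $13690.9.
$23029.2: truthful payoff $1860.2, deviation payoff $0 → loss $1860.2.
$24066.4: truthful payoff $823, deviation payoff $0 → loss $823.
$2971.9: outcomes coincide → loss $0.
Total loss = $13690.9 + $1860.2 + $823 = $16374.1.
Because the price is fixed by the runner-up's bid, deviating from your value can only change a good outcome into a bad one — never the reverse.

$16374.1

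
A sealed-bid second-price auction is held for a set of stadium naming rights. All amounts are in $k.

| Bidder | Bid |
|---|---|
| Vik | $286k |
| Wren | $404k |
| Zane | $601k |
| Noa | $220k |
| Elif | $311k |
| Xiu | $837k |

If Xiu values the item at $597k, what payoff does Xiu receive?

Highest bid: Xiu at $837k, so Xiu wins.
Second-highest bid: Zane at $601k — that is the price the winner pays.
Xiu's payoff = value − price = $597k − $601k = −$4k.

−$4k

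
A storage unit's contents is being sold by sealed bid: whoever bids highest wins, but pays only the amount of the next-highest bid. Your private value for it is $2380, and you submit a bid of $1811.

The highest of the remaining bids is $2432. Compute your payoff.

$0

Your bid $1811 is below the highest competing bid $2432, so you lose.
A losing bidder pays nothing and receives nothing: payoff = $0.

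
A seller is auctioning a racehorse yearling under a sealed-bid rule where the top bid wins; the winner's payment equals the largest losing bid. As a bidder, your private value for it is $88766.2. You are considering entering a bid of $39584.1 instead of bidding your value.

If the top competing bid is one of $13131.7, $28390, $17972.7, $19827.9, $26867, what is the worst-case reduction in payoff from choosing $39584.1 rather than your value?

$0

$13131.7: same outcome either way → loss $0.
$28390: same outcome either way → loss $0.
$17972.7: same outcome either way → loss $0.
$19827.9: same outcome either way → loss $0.
$26867: same outcome either way → loss $0.
Maximum loss: $0.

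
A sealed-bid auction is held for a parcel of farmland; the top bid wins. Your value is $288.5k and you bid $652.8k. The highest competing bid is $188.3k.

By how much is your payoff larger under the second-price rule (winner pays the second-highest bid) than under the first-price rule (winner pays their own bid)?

$464.5k

You have the highest bid, so you win under either rule.
Second-price: pay $188.3k → payoff $100.2k.
First-price: pay your own bid $652.8k → payoff −$364.3k.
Difference = $100.2k − (−$364.3k) = $464.5k.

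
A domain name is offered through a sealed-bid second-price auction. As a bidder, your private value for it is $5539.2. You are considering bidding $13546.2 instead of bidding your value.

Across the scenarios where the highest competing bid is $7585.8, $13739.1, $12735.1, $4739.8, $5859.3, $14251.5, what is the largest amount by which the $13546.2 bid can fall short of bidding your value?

$7585.8: truthful gives $0, deviation gives −$2046.6 → loss $2046.6.
$13739.1: same outcome either way → loss $0.
$12735.1: truthful gives $0, deviation gives −$7195.9 → loss $7195.9.
$4739.8: same outcome either way → loss $0.
$5859.3: truthful gives $0, deviation gives −$320.1 → loss $320.1.
$14251.5: same outcome either way → loss $0.
Maximum loss: $7195.9.

$7195.9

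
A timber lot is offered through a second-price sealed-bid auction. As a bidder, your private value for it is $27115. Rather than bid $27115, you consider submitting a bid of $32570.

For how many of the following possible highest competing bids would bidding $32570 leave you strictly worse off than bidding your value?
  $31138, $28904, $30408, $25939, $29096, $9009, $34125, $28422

The deviation hurts exactly when the highest competing bid lies strictly between $27115 and $32570 — overbidding then wins at a price above your value.
$31138: inside the interval → strictly worse (loss $4023).
$28904: inside the interval → strictly worse (loss $1789).
$30408: inside the interval → strictly worse (loss $3293).
$25939: below both → same outcome either way.
$29096: inside the interval → strictly worse (loss $1981).
$9009: below both → same outcome either way.
$34125: above both → same outcome either way.
$28422: inside the interval → strictly worse (loss $1307).
Count: 5.

5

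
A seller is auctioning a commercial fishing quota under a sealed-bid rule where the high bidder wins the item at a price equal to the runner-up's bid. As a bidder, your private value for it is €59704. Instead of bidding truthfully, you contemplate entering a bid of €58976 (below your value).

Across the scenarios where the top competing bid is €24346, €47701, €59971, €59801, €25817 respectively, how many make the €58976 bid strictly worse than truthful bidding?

The deviation hurts exactly when the highest competing bid lies strictly between €58976 and €59704 — underbidding then forfeits a profitable win.
€24346: below both → same outcome either way.
€47701: below both → same outcome either way.
€59971: above both → same outcome either way.
€59801: above both → same outcome either way.
€25817: below both → same outcome either way.
Count: 0.

0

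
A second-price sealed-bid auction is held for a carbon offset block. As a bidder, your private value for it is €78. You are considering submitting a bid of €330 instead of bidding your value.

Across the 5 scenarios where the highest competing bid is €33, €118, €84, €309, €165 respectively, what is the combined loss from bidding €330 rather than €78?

€364

The deviation costs you only when the competing bid falls strictly between €78 and €330; elsewhere both bids give the same outcome.
€33: outcomes coincide → loss €0.
€118: truthful payoff €0, deviation payoff −€40 → loss €40.
€84: truthful payoff €0, deviation payoff −€6 → loss €6.
€309: truthful payoff €0, deviation payoff −€231 → loss €231.
€165: truthful payoff €0, deviation payoff −€87 → loss €87.
Total loss = €40 + €6 + €231 + €87 = €364.
In a second-price auction your bid sets only whether you win, not what you pay, so bidding your true value is weakly dominant.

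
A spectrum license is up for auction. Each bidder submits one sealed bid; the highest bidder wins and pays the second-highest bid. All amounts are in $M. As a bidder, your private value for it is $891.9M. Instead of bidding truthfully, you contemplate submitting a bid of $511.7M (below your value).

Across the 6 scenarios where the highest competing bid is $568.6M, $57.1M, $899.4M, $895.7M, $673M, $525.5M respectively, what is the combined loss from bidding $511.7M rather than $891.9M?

$908.6M

The deviation costs you only when the competing bid falls strictly between $511.7M and $891.9M; elsewhere both bids give the same outcome.
$568.6M: truthful payoff $323.3M, deviation payoff $0M → loss $323.3M.
$57.1M: outcomes coincide → loss $0M.
$899.4M: outcomes coincide → loss $0M.
$895.7M: outcomes coincide → loss $0M.
$673M: truthful payoff $218.9M, deviation payoff $0M → loss $218.9M.
$525.5M: truthful payoff $366.4M, deviation payoff $0M → loss $366.4M.
Total loss = $323.3M + $218.9M + $366.4M = $908.6M.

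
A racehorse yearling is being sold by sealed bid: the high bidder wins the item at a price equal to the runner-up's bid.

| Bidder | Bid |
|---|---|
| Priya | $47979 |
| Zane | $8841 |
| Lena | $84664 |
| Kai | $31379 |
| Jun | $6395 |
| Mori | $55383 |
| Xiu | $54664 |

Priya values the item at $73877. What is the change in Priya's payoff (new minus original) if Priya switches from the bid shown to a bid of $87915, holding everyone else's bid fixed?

−$10787

The highest bid among the other bidders is $84664; Priya's bid doesn't change that.
Original bid $47979: Priya is not highest (top rival bid is $84664); payoff $0.
Alternative bid $87915: Priya is highest, pays the top rival bid $84664; payoff $73877 − $84664 = −$10787.
Change in payoff = −$10787 − ($0) = −$10787.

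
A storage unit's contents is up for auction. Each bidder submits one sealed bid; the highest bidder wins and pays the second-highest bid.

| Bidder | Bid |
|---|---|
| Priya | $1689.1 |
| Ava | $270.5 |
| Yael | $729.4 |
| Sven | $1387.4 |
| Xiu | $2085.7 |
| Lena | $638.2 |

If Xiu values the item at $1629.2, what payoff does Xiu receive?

−$59.9

Highest bid: Xiu at $2085.7, so Xiu wins.
Second-highest bid: Priya at $1689.1 — that is the price the winner pays.
Xiu's payoff = value − price = $1629.2 − $1689.1 = −$59.9.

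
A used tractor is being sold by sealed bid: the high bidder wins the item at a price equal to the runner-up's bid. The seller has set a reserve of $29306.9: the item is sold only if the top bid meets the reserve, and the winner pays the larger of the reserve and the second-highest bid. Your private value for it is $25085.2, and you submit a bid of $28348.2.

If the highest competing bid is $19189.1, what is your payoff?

Your bid $28348.2 is the highest bid but falls below the reserve $29306.9, so the item goes unsold. Payoff $0.

$0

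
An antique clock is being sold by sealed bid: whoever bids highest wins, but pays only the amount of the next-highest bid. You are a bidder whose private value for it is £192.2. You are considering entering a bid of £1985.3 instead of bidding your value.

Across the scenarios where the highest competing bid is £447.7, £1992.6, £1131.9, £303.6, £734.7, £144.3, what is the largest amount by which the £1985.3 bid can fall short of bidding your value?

£939.7

£447.7: truthful gives £0, deviation gives −£255.5 → loss £255.5.
£1992.6: same outcome either way → loss £0.
£1131.9: truthful gives £0, deviation gives −£939.7 → loss £939.7.
£303.6: truthful gives £0, deviation gives −£111.4 → loss £111.4.
£734.7: truthful gives £0, deviation gives −£542.5 → loss £542.5.
£144.3: same outcome either way → loss £0.
Maximum loss: £939.7.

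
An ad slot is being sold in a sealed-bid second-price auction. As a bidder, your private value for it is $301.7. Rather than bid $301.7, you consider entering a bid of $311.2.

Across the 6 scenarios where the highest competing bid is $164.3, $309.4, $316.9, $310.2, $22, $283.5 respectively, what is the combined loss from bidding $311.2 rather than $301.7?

$16.2

The deviation costs you only when the competing bid falls strictly between $301.7 and $311.2; elsewhere both bids give the same outcome.
$164.3: outcomes coincide → loss $0.
$309.4: truthful payoff $0, deviation payoff −$7.7 → loss $7.7.
$316.9: outcomes coincide → loss $0.
$310.2: truthful payoff $0, deviation payoff −$8.5 → loss $8.5.
$22: outcomes coincide → loss $0.
$283.5: outcomes coincide → loss $0.
Total loss = $7.7 + $8.5 = $16.2.
Truthful bidding weakly dominates here: raising your bid can only win items priced above your value, and lowering it can only forfeit items priced below.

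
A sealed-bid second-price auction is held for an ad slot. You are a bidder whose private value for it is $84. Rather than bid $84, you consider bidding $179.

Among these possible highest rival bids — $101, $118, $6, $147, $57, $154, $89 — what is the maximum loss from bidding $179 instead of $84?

$101: truthful gives $0, deviation gives −$17 → loss $17.
$118: truthful gives $0, deviation gives −$34 → loss $34.
$6: same outcome either way → loss $0.
$147: truthful gives $0, deviation gives −$63 → loss $63.
$57: same outcome either way → loss $0.
$154: truthful gives $0, deviation gives −$70 → loss $70.
$89: truthful gives $0, deviation gives −$5 → loss $5.
Maximum loss: $70.

$70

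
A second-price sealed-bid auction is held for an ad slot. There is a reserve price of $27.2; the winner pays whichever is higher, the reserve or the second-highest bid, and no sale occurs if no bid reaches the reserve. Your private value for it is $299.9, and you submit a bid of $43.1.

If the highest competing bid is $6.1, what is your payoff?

$272.7

Your bid $43.1 is the highest and exceeds the reserve.
Price = max(second-highest bid, reserve) = max($6.1, $27.2) = $27.2.
Payoff = $299.9 − $27.2 = $272.7.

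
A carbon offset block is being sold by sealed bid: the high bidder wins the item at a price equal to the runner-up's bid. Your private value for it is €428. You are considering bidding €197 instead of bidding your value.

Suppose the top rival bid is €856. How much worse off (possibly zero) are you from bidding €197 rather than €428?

Bidding your value €428: you lose (since €428 < €856). Payoff €0.
Bidding €197: you lose. Payoff €0.
Difference = €0 − €0 = €0; both bids lead to the same outcome because the competing bid is above both your value and your alternative bid.

€0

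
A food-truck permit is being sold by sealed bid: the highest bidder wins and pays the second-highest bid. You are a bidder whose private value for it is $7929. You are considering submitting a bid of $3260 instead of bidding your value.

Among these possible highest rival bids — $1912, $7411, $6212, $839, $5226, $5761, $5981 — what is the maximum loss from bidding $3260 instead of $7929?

$2703

$1912: same outcome either way → loss $0.
$7411: truthful gives $518, deviation gives $0 → loss $518.
$6212: truthful gives $1717, deviation gives $0 → loss $1717.
$839: same outcome either way → loss $0.
$5226: truthful gives $2703, deviation gives $0 → loss $2703.
$5761: truthful gives $2168, deviation gives $0 → loss $2168.
$5981: truthful gives $1948, deviation gives $0 → loss $1948.
Maximum loss: $2703.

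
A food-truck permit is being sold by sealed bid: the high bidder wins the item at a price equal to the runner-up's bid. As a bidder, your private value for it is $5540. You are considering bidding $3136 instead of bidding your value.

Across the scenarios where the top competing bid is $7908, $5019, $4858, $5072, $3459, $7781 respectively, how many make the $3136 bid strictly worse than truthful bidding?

The deviation hurts exactly when the highest competing bid lies strictly between $3136 and $5540 — underbidding then forfeits a profitable win.
$7908: above both → same outcome either way.
$5019: inside the interval → strictly worse (loss $521).
$4858: inside the interval → strictly worse (loss $682).
$5072: inside the interval → strictly worse (loss $468).
$3459: inside the interval → strictly worse (loss $2081).
$7781: above both → same outcome either way.
Count: 4.

4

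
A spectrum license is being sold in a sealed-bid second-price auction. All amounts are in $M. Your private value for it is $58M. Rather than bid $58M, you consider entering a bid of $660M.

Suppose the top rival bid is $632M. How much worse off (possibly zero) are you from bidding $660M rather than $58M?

Bidding your value $58M: you lose (since $58M < $632M). Payoff $0M.
Bidding $660M: you win and pay $632M. Payoff $58M − $632M = −$574M.
The competing bid $632M lies between your value and your inflated bid, so overbidding wins an item priced above your value.
Loss from deviating = $0M − (−$574M) = $574M.
Because the price is fixed by the runner-up's bid, deviating from your value can only change a good outcome into a bad one — never the reverse.

$574M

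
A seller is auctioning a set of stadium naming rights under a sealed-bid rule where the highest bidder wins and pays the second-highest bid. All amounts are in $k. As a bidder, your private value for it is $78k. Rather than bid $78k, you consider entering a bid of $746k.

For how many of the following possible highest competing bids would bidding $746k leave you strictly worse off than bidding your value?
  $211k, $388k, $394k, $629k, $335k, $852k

The deviation hurts exactly when the highest competing bid lies strictly between $78k and $746k — overbidding then wins at a price above your value.
$211k: inside the interval → strictly worse (loss $133k).
$388k: inside the interval → strictly worse (loss $310k).
$394k: inside the interval → strictly worse (loss $316k).
$629k: inside the interval → strictly worse (loss $551k).
$335k: inside the interval → strictly worse (loss $257k).
$852k: above both → same outcome either way.
Count: 5.

5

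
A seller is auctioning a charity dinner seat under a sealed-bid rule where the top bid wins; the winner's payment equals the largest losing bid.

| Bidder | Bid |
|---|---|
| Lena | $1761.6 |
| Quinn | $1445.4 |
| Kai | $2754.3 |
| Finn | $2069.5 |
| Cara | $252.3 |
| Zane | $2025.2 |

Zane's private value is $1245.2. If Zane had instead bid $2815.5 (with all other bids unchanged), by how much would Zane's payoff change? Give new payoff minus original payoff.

−$1509.1

The highest bid among the other bidders is $2754.3; Zane's bid doesn't change that.
Original bid $2025.2: Zane is not highest (top rival bid is $2754.3); payoff $0.
Alternative bid $2815.5: Zane is highest, pays the top rival bid $2754.3; payoff $1245.2 − $2754.3 = −$1509.1.
Change in payoff = −$1509.1 − ($0) = −$1509.1.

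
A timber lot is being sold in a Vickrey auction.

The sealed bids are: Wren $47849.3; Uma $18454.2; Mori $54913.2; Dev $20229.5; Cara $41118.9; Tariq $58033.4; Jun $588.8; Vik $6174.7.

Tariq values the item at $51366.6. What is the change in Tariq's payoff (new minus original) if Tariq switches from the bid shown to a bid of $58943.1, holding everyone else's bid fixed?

The highest bid among the other bidders is $54913.2; Tariq's bid doesn't change that.
Original bid $58033.4: Tariq is highest, pays the top rival bid $54913.2; payoff $51366.6 − $54913.2 = −$3546.6.
Alternative bid $58943.1: Tariq is highest, pays the top rival bid $54913.2; payoff $51366.6 − $54913.2 = −$3546.6.
Change in payoff = −$3546.6 − (−$3546.6) = $0.

$0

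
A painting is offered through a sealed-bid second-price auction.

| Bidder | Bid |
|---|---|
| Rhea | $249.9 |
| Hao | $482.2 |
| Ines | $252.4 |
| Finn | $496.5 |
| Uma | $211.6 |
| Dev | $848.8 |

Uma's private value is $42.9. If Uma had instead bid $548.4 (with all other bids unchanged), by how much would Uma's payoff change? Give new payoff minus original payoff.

The highest bid among the other bidders is $848.8; Uma's bid doesn't change that.
Original bid $211.6: Uma is not highest (top rival bid is $848.8); payoff $0.
Alternative bid $548.4: Uma is not highest (top rival bid is $848.8); payoff $0.
Change in payoff = $0 − ($0) = $0.

$0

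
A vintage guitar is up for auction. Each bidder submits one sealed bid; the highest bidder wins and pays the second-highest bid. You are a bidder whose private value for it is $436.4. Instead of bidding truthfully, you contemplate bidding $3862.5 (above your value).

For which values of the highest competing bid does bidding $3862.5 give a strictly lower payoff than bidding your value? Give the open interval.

($436.4, $3862.5)

If the competing bid is below $436.4, both bids win at the same price — no difference.
If it is above $3862.5, both bids lose — no difference.
If it lies strictly between $436.4 and $3862.5, bidding your value loses (payoff 0) while bidding $3862.5 wins at a price above your value (payoff negative).
So the deviation strictly hurts on the open interval ($436.4, $3862.5).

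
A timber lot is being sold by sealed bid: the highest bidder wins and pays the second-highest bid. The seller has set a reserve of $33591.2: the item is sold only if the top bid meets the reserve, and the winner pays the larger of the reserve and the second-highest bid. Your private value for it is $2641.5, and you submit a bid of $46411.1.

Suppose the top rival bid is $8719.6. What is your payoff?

−$30949.7

Your bid $46411.1 is the highest and exceeds the reserve.
Price = max(second-highest bid, reserve) = max($8719.6, $33591.2) = $33591.2.
Payoff = $2641.5 − $33591.2 = −$30949.7.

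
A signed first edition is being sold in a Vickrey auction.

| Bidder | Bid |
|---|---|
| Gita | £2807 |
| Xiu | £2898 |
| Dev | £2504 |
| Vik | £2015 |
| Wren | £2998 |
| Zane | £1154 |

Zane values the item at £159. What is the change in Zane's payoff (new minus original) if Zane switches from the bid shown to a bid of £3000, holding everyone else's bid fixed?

−£2839

The highest bid among the other bidders is £2998; Zane's bid doesn't change that.
Original bid £1154: Zane is not highest (top rival bid is £2998); payoff £0.
Alternative bid £3000: Zane is highest, pays the top rival bid £2998; payoff £159 − £2998 = −£2839.
Change in payoff = −£2839 − (£0) = −£2839.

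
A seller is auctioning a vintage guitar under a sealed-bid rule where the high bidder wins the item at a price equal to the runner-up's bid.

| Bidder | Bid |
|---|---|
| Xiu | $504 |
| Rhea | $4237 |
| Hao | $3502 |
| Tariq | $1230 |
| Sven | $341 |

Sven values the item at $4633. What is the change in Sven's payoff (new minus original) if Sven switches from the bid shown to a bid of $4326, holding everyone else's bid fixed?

The highest bid among the other bidders is $4237; Sven's bid doesn't change that.
Original bid $341: Sven is not highest (top rival bid is $4237); payoff $0.
Alternative bid $4326: Sven is highest, pays the top rival bid $4237; payoff $4633 − $4237 = $396.
Change in payoff = $396 − ($0) = $396.

$396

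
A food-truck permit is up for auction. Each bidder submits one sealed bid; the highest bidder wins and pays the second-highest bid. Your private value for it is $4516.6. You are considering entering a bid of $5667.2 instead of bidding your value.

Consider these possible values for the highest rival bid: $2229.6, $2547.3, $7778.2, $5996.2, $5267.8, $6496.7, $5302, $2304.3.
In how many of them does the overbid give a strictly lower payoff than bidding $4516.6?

The deviation hurts exactly when the highest competing bid lies strictly between $4516.6 and $5667.2 — overbidding then wins at a price above your value.
$2229.6: below both → same outcome either way.
$2547.3: below both → same outcome either way.
$7778.2: above both → same outcome either way.
$5996.2: above both → same outcome either way.
$5267.8: inside the interval → strictly worse (loss $751.2).
$6496.7: above both → same outcome either way.
$5302: inside the interval → strictly worse (loss $785.4).
$2304.3: below both → same outcome either way.
Count: 2.

2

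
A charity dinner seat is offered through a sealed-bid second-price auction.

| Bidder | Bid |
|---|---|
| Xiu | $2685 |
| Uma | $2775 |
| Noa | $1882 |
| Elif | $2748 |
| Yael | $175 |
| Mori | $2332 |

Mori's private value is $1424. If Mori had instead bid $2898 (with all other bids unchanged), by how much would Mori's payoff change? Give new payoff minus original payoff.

−$1351

The highest bid among the other bidders is $2775; Mori's bid doesn't change that.
Original bid $2332: Mori is not highest (top rival bid is $2775); payoff $0.
Alternative bid $2898: Mori is highest, pays the top rival bid $2775; payoff $1424 − $2775 = −$1351.
Change in payoff = −$1351 − ($0) = −$1351.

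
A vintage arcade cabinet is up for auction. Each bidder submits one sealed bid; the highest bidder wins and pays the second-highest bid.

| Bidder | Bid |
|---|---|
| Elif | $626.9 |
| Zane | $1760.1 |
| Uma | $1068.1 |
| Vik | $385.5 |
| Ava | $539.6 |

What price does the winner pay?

Highest bid: Zane at $1760.1, so Zane wins.
Second-highest bid: Uma at $1068.1 — that is the price the winner pays.

$1068.1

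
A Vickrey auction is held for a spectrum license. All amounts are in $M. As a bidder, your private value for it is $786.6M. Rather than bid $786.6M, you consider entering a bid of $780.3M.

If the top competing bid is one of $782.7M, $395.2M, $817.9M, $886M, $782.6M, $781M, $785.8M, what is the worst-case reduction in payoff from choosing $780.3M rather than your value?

$782.7M: truthful gives $3.9M, deviation gives $0M → loss $3.9M.
$395.2M: same outcome either way → loss $0M.
$817.9M: same outcome either way → loss $0M.
$886M: same outcome either way → loss $0M.
$782.6M: truthful gives $4M, deviation gives $0M → loss $4M.
$781M: truthful gives $5.6M, deviation gives $0M → loss $5.6M.
$785.8M: truthful gives $0.8M, deviation gives $0M → loss $0.8M.
Maximum loss: $5.6M.

$5.6M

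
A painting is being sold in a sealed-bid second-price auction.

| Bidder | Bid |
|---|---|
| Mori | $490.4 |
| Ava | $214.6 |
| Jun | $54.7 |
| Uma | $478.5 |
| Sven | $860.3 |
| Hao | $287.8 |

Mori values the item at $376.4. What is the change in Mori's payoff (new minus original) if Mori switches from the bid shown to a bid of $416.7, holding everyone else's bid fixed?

The highest bid among the other bidders is $860.3; Mori's bid doesn't change that.
Original bid $490.4: Mori is not highest (top rival bid is $860.3); payoff $0.
Alternative bid $416.7: Mori is not highest (top rival bid is $860.3); payoff $0.
Change in payoff = $0 − ($0) = $0.

$0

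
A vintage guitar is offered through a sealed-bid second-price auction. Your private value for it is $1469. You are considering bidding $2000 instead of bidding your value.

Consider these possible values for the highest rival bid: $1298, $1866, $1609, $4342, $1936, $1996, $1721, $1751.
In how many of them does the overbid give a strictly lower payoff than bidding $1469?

The deviation hurts exactly when the highest competing bid lies strictly between $1469 and $2000 — overbidding then wins at a price above your value.
$1298: below both → same outcome either way.
$1866: inside the interval → strictly worse (loss $397).
$1609: inside the interval → strictly worse (loss $140).
$4342: above both → same outcome either way.
$1936: inside the interval → strictly worse (loss $467).
$1996: inside the interval → strictly worse (loss $527).
$1721: inside the interval → strictly worse (loss $252).
$1751: inside the interval → strictly worse (loss $282).
Count: 6.

6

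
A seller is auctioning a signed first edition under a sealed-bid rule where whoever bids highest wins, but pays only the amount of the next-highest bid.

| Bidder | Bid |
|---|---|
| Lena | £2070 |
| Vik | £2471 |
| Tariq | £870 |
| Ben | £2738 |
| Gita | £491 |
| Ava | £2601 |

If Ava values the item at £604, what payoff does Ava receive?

£0

Highest bid: Ben at £2738, so Ben wins.
Second-highest bid: Ava at £2601 — that is the price the winner pays.
Ava did not win, so Ava pays nothing and receives nothing: payoff £0.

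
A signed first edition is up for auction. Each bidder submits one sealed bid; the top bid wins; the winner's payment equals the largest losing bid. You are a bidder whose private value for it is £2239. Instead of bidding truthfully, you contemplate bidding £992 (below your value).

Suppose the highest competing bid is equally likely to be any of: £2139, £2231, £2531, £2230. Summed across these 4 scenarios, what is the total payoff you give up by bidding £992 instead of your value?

The deviation costs you only when the competing bid falls strictly between £992 and £2239; elsewhere both bids give the same outcome.
£2139: truthful payoff £100, deviation payoff £0 → loss £100.
£2231: truthful payoff £8, deviation payoff £0 → loss £8.
£2531: outcomes coincide → loss £0.
£2230: truthful payoff £9, deviation payoff £0 → loss £9.
Total loss = £100 + £8 + £9 = £117.
In a second-price auction your bid sets only whether you win, not what you pay, so bidding your true value is weakly dominant.

£117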